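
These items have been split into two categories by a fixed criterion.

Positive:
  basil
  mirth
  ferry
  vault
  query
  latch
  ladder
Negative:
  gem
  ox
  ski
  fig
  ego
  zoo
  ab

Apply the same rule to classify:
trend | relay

Positive, Positive

Every 'Positive' example satisfies: length ≥ 5. None of the 'Negative' examples do.
trend: length 5 — fits, so Positive. relay: length 5 — fits, so Positive.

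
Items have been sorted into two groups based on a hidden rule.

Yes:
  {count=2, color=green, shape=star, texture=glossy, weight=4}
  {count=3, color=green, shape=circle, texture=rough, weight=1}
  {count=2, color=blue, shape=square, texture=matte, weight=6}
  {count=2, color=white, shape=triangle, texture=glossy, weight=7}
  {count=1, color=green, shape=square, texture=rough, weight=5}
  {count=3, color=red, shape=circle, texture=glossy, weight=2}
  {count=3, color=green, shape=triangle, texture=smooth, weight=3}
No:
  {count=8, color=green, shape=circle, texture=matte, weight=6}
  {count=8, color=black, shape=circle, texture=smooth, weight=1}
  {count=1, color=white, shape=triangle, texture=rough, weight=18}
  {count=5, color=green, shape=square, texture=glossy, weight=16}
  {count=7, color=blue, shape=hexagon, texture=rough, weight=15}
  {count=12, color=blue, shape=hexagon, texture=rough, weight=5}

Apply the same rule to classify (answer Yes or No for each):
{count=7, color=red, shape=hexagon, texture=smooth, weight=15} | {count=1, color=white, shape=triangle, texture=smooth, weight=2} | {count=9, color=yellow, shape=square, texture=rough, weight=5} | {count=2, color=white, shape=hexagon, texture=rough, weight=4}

No, Yes, No, Yes

Every 'Yes' example satisfies: weight ≤ 7 AND count ≤ 3. None of the 'No' examples do.
{count=7, color=red, shape=hexagon, texture=smooth, weight=15}: No (weight = 15, count = 7).
{count=1, color=white, shape=triangle, texture=smooth, weight=2}: Yes (weight = 2, count = 1).
{count=9, color=yellow, shape=square, texture=rough, weight=5}: No (weight = 5, count = 9).
{count=2, color=white, shape=hexagon, texture=rough, weight=4}: Yes (weight = 4, count = 2).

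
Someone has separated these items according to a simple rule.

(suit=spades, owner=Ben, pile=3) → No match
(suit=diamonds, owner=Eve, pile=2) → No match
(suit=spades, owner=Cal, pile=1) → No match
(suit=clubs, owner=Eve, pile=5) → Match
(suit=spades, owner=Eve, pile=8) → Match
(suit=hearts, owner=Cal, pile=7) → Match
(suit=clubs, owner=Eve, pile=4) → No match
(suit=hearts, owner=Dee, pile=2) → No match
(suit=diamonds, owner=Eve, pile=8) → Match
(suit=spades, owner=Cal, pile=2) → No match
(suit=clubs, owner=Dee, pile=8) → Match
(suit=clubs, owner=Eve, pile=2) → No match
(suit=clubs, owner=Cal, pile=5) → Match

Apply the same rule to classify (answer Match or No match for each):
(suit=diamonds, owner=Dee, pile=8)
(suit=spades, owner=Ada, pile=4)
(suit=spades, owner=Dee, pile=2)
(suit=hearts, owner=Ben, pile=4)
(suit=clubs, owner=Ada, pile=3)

The pattern is that an item is 'Match' exactly when: pile ≥ 5.
Match: (suit=diamonds, owner=Dee, pile=8), since pile = 8. No match: (suit=spades, owner=Ada, pile=4), since pile = 4. No match: (suit=spades, owner=Dee, pile=2), since pile = 2. No match: (suit=hearts, owner=Ben, pile=4), since pile = 4. No match: (suit=clubs, owner=Ada, pile=3), since pile = 3.

Match, No match, No match, No match, No match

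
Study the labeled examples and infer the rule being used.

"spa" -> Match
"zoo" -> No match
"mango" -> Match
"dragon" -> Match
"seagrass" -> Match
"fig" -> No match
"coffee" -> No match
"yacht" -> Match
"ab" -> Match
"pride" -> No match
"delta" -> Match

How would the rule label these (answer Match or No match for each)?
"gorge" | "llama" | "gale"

No match, Match, Match

The pattern is that an item is 'Match' exactly when: contains 'a'.
"gorge": no 'a', doesn't qualify → No match.
"llama": has 'a', qualifies → Match.
"gale": has 'a', qualifies → Match.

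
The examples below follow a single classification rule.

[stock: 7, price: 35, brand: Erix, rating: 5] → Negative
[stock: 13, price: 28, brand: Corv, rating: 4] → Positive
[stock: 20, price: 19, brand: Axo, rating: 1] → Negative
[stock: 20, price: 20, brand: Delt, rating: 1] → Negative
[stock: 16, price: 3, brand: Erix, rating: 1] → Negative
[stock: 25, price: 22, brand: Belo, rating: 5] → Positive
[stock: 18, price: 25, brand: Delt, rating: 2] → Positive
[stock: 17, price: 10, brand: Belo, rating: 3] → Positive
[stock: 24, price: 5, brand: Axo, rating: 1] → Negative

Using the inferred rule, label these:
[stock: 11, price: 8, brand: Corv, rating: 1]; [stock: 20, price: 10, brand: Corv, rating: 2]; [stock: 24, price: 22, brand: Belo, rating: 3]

'Positive' ⟺ rating ≥ 2 AND price ≤ 28.

Negative, Positive, Positive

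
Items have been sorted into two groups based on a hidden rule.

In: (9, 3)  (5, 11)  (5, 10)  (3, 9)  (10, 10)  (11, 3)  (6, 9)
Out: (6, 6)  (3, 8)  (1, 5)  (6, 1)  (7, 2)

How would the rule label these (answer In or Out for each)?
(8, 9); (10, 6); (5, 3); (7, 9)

The distinguishing property — max ≥ 9 — holds for all the 'In' cases and none of the 'Out' cases.
In: (8, 9), since max 9. In: (10, 6), since max 10. Out: (5, 3), since max 5. In: (7, 9), since max 9.

In, In, Out, In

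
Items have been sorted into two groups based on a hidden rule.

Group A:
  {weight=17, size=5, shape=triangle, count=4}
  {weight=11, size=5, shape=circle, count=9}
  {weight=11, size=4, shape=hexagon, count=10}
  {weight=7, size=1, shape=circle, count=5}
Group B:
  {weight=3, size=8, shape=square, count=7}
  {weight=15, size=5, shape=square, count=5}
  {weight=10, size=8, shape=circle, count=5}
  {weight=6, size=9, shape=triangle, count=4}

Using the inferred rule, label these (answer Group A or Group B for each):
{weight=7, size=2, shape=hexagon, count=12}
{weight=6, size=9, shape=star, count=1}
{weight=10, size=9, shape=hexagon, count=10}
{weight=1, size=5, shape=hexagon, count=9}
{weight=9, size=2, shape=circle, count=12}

Group A, Group B, Group B, Group A, Group A

The distinguishing property — weight ≠ 15 AND size ≤ 5 — holds for all the 'Group A' cases and none of the 'Group B' cases.
{weight=7, size=2, shape=hexagon, count=12}: weight = 7, size = 2, fits → Group A.
{weight=6, size=9, shape=star, count=1}: weight = 6, size = 9, fails this test → Group B.
{weight=10, size=9, shape=hexagon, count=10}: weight = 10, size = 9, fails this test → Group B.
{weight=1, size=5, shape=hexagon, count=9}: weight = 1, size = 5, fits → Group A.
{weight=9, size=2, shape=circle, count=12}: weight = 9, size = 2, fits → Group A.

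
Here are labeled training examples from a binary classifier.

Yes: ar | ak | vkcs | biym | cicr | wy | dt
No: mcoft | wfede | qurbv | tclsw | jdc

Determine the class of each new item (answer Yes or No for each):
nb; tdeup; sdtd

Yes, No, Yes

Every 'Yes' example satisfies: even length. None of the 'No' examples do.
nb — length 2, hence Yes. tdeup — length 5, hence No. sdtd — length 4, hence Yes.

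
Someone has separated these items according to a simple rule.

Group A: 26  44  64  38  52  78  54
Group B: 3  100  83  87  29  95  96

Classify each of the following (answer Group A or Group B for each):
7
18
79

Group B, Group A, Group B

One predicate separates the groups cleanly: even AND at most 78.
Group B: 7, since 7 is odd, 7 ≤ 78.
Group A: 18, since 18 is even, 18 ≤ 78.
Group B: 79, since 79 is odd, 79 > 78.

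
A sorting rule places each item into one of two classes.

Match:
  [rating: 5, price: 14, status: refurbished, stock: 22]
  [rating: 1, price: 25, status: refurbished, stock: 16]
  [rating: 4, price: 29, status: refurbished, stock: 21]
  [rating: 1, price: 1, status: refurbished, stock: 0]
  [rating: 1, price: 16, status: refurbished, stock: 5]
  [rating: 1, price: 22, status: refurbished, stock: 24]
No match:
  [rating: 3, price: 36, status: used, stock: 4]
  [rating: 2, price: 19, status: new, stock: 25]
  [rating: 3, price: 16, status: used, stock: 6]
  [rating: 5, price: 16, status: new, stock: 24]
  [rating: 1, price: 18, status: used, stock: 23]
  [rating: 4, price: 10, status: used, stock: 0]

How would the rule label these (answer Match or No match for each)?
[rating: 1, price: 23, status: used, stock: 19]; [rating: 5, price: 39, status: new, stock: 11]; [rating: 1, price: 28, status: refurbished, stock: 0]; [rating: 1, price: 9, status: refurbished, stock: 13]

The pattern is that an item is 'Match' exactly when: status is refurbished.

No match, No match, Match, Match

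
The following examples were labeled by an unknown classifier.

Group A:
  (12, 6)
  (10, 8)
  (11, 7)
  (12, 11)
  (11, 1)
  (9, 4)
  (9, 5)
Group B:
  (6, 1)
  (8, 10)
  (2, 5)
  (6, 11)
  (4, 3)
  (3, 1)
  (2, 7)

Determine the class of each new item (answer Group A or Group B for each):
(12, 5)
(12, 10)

Group A, Group A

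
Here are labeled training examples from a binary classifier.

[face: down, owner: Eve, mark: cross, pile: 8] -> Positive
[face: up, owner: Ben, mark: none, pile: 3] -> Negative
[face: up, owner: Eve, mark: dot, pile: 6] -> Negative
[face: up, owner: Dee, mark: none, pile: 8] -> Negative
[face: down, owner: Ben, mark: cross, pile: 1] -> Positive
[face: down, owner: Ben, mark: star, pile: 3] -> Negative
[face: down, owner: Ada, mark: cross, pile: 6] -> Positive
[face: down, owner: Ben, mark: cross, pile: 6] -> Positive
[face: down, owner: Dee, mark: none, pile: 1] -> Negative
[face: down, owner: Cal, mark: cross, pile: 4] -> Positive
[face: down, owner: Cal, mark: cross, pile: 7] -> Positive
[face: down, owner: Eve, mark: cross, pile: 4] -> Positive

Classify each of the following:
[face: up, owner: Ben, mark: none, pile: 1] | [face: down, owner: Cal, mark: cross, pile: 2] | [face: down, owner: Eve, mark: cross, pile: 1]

Negative, Positive, Positive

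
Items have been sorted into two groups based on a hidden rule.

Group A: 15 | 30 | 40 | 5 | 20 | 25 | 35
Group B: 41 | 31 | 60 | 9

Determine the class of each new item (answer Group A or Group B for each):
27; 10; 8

Group B, Group A, Group B

The distinguishing property — multiple of 5 AND at most 40 — holds for all the 'Group A' cases and none of the 'Group B' cases.
27 — 27 = 5·5 + 2, 27 ≤ 40, hence Group B.
10 — 10 = 5·2, 10 ≤ 40, hence Group A.
8 — 8 = 5·1 + 3, 8 ≤ 40, hence Group B.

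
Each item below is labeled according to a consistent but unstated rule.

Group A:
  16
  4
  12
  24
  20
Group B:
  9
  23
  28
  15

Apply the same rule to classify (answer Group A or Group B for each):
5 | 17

The pattern is that an item is 'Group A' exactly when: even AND at most 24.
Group B: 5, since 5 is odd, 5 ≤ 24.
Group B: 17, since 17 is odd, 17 ≤ 24.

Group B, Group B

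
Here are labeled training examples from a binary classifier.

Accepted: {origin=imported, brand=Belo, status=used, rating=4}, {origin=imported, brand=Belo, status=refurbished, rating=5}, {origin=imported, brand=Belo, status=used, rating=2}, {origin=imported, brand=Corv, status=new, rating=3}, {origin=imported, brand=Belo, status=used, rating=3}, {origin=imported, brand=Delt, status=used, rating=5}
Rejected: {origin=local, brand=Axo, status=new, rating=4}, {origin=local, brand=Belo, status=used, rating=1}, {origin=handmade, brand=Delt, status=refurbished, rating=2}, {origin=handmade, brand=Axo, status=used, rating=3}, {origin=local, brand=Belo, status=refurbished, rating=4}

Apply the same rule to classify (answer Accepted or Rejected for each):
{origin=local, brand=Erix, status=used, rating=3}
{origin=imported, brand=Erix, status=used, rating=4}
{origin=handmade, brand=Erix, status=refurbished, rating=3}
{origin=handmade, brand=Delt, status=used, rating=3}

Rejected, Accepted, Rejected, Rejected

'Accepted' ⟺ origin is imported.
{origin=local, brand=Erix, status=used, rating=3}: origin is local, does not satisfy this → Rejected.
{origin=imported, brand=Erix, status=used, rating=4}: origin is imported, matches → Accepted.
{origin=handmade, brand=Erix, status=refurbished, rating=3}: origin is handmade, does not satisfy this → Rejected.
{origin=handmade, brand=Delt, status=used, rating=3}: origin is handmade, does not satisfy this → Rejected.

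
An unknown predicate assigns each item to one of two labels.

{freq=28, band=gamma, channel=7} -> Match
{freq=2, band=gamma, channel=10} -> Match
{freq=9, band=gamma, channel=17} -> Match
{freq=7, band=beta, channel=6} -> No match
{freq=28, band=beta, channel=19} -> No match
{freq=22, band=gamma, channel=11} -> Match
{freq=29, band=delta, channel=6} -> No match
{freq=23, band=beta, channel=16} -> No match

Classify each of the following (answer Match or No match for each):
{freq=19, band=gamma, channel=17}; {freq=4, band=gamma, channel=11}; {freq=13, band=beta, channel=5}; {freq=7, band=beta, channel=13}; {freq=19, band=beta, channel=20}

Match, Match, No match, No match, No match

Every 'Match' example satisfies: band is gamma. None of the 'No match' examples do.
{freq=19, band=gamma, channel=17}: Match (band is gamma).
{freq=4, band=gamma, channel=11}: Match (band is gamma).
{freq=13, band=beta, channel=5}: No match (band is beta).
{freq=7, band=beta, channel=13}: No match (band is beta).
{freq=19, band=beta, channel=20}: No match (band is beta).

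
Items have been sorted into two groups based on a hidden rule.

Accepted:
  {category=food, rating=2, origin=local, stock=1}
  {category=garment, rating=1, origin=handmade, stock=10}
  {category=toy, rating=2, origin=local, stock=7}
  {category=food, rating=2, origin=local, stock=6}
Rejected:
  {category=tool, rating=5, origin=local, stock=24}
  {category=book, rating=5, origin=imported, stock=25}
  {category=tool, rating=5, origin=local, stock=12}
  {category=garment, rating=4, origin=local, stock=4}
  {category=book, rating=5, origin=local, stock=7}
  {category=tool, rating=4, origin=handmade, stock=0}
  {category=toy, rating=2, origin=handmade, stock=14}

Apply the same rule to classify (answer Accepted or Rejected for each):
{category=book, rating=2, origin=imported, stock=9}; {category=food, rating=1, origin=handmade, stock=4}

The classifier is using: stock ≤ 10 AND rating ≤ 2.
{category=book, rating=2, origin=imported, stock=9} → stock = 9, rating = 2 → Accepted.
{category=food, rating=1, origin=handmade, stock=4} → stock = 4, rating = 1 → Accepted.

Accepted, Accepted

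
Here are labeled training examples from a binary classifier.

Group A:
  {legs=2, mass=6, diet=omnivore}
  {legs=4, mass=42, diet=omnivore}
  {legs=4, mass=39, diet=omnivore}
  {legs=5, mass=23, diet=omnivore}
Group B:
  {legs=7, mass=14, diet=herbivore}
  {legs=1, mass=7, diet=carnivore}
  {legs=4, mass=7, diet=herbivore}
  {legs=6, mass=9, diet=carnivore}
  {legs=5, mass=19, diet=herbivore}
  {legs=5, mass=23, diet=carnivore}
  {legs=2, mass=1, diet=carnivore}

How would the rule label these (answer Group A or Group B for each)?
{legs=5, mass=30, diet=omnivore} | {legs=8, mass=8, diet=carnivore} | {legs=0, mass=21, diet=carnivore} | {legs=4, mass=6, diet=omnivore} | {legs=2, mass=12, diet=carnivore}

Group A, Group B, Group B, Group A, Group B

The pattern is that an item is 'Group A' exactly when: diet is omnivore.
{legs=5, mass=30, diet=omnivore}: diet is omnivore — meets the rule, so Group A.
{legs=8, mass=8, diet=carnivore}: diet is carnivore — doesn't match, so Group B.
{legs=0, mass=21, diet=carnivore}: diet is carnivore — doesn't match, so Group B.
{legs=4, mass=6, diet=omnivore}: diet is omnivore — meets the rule, so Group A.
{legs=2, mass=12, diet=carnivore}: diet is carnivore — doesn't match, so Group B.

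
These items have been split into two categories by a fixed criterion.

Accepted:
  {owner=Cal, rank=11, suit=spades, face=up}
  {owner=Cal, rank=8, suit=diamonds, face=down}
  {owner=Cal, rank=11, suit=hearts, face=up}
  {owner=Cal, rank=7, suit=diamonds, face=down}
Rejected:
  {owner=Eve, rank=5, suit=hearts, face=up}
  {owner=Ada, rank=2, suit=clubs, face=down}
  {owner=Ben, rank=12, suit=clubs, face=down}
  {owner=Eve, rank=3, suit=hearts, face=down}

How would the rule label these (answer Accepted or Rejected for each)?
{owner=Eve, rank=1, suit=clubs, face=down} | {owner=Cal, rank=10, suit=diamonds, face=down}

The pattern is that an item is 'Accepted' exactly when: owner is Cal.
{owner=Eve, rank=1, suit=clubs, face=down}: Rejected (owner is Eve).
{owner=Cal, rank=10, suit=diamonds, face=down}: Accepted (owner is Cal).

Rejected, Accepted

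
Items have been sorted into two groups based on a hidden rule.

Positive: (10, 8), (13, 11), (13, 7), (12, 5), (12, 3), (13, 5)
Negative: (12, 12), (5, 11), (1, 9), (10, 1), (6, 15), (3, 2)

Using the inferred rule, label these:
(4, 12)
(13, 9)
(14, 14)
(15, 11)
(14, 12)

Negative, Positive, Negative, Positive, Positive

One predicate separates the groups cleanly: first > second AND sum ≥ 15.
(4, 12) → 4 < 12, 4+12 = 16 → Negative. (13, 9) → 13 > 9, 13+9 = 22 → Positive. (14, 14) → 14 = 14, 14+14 = 28 → Negative. (15, 11) → 15 > 11, 15+11 = 26 → Positive. (14, 12) → 14 > 12, 14+12 = 26 → Positive.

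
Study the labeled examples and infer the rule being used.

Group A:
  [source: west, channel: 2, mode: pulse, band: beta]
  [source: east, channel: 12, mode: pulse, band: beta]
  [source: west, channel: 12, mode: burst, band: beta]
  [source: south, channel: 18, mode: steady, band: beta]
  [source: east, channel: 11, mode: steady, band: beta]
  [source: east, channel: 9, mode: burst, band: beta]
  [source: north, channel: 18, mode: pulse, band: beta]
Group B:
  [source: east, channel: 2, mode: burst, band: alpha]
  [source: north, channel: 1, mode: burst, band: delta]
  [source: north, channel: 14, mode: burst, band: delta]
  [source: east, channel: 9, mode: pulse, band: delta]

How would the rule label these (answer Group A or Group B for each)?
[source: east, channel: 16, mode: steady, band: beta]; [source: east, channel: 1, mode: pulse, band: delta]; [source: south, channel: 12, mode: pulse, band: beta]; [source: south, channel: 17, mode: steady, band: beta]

The rule appears to be: band is beta.
[source: east, channel: 16, mode: steady, band: beta] → band is beta → Group A. [source: east, channel: 1, mode: pulse, band: delta] → band is delta → Group B. [source: south, channel: 12, mode: pulse, band: beta] → band is beta → Group A. [source: south, channel: 17, mode: steady, band: beta] → band is beta → Group A.

Group A, Group B, Group A, Group A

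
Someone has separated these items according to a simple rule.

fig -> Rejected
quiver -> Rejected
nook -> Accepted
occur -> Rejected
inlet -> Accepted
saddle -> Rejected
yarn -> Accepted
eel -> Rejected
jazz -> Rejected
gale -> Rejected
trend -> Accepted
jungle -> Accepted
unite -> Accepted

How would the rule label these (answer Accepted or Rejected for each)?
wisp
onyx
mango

Rejected, Accepted, Accepted

Looking at the examples, the only property every 'Accepted' case has and every 'Rejected' case lacks is: contains 'n'.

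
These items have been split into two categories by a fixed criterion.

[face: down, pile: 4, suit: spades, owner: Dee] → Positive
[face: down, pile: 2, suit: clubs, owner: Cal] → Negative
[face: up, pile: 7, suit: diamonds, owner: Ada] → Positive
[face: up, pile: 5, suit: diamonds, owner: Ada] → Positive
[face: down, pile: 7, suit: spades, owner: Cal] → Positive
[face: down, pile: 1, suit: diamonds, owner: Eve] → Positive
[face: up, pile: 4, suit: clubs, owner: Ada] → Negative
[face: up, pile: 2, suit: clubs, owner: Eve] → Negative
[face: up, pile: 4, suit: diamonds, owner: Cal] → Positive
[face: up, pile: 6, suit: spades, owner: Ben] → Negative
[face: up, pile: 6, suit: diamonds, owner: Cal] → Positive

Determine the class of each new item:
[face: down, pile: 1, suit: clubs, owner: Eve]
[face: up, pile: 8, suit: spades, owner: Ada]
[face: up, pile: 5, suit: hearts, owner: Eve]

Negative, Positive, Positive

Rule: owner is not Ben AND suit is not clubs. This holds for each 'Positive' example and fails for each 'Negative' one.
Negative: [face: down, pile: 1, suit: clubs, owner: Eve], since owner is Eve, suit is clubs.
Positive: [face: up, pile: 8, suit: spades, owner: Ada], since owner is Ada, suit is spades.
Positive: [face: up, pile: 5, suit: hearts, owner: Eve], since owner is Eve, suit is hearts.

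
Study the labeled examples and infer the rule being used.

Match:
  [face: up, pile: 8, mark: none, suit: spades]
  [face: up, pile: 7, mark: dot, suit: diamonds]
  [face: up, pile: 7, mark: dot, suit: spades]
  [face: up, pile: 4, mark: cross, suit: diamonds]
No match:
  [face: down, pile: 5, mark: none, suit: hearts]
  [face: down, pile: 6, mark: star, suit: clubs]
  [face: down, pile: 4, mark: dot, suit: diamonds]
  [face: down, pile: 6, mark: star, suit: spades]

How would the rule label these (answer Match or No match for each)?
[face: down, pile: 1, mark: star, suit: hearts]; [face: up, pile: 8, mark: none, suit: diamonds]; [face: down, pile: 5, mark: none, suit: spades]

No match, Match, No match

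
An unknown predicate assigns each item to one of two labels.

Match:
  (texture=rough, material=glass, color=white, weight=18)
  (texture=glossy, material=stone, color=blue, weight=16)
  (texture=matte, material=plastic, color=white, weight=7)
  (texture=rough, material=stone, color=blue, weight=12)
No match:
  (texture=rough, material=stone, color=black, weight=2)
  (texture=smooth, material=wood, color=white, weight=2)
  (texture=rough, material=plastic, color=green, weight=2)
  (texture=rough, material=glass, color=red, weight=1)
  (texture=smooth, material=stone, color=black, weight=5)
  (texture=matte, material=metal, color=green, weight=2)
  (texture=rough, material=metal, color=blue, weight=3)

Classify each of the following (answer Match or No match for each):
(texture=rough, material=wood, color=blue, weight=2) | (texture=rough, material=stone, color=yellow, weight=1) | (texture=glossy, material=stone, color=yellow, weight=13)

The rule appears to be: weight ≥ 7.
(texture=rough, material=wood, color=blue, weight=2) — weight = 2, hence No match. (texture=rough, material=stone, color=yellow, weight=1) — weight = 1, hence No match. (texture=glossy, material=stone, color=yellow, weight=13) — weight = 13, hence Match.

No match, No match, Match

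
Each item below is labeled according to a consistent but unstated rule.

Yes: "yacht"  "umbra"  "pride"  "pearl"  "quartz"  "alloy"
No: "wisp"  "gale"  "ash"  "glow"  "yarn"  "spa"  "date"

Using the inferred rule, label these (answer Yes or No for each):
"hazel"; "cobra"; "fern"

The classifier is using: length ≥ 5.
"hazel": Yes (length 5). "cobra": Yes (length 5). "fern": No (length 4).

Yes, Yes, No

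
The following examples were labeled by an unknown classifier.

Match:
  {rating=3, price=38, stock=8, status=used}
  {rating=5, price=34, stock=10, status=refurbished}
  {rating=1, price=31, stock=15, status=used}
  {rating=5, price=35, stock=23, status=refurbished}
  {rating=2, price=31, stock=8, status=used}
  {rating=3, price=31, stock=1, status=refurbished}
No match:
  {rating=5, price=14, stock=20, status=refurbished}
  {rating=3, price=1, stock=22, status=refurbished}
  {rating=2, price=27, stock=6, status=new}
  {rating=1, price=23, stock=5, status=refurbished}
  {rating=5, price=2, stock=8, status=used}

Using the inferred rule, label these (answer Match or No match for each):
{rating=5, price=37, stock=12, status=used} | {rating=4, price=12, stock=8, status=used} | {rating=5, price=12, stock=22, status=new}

Match, No match, No match

One predicate separates the groups cleanly: price ≥ 31.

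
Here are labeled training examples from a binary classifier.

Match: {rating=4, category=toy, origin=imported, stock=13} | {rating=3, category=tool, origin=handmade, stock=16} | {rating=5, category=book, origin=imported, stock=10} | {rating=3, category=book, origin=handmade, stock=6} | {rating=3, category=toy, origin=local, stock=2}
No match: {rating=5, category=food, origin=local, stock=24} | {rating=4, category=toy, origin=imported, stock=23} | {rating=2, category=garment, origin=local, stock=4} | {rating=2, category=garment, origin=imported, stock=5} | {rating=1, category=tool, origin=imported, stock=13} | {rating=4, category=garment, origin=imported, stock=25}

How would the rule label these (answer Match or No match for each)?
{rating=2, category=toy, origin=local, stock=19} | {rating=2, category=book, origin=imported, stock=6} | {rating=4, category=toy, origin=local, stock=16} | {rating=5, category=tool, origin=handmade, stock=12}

No match, No match, Match, Match

The rule appears to be: rating ≥ 3 AND stock ≤ 16.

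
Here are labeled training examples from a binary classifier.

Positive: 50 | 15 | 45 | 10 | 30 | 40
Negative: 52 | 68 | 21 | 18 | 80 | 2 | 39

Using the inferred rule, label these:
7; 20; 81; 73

The pattern is that an item is 'Positive' exactly when: multiple of 5 AND at most 50.
7 → 7 = 5·1 + 2, 7 ≤ 50 → Negative.
20 → 20 = 5·4, 20 ≤ 50 → Positive.
81 → 81 = 5·16 + 1, 81 > 50 → Negative.
73 → 73 = 5·14 + 3, 73 > 50 → Negative.

Negative, Positive, Negative, Negative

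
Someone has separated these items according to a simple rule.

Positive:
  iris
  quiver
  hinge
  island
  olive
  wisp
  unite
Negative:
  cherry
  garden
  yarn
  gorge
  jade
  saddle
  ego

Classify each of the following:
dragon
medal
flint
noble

Negative, Negative, Positive, Negative

The distinguishing property — contains 'i' — holds for all the 'Positive' cases and none of the 'Negative' cases.
dragon: no 'i', doesn't qualify → Negative. medal: no 'i', doesn't qualify → Negative. flint: has 'i', qualifies → Positive. noble: no 'i', doesn't qualify → Negative.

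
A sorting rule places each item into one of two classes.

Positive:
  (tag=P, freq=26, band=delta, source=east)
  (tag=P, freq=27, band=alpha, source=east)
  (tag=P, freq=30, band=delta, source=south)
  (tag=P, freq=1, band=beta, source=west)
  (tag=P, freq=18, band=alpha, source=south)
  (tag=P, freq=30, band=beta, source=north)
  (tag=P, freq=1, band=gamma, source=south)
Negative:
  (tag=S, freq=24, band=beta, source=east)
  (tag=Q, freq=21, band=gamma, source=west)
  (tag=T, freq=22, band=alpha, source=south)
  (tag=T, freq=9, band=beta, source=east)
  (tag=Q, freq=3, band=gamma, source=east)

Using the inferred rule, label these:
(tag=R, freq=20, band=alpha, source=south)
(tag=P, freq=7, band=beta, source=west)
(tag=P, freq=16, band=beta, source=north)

The classifier is using: tag is P.
(tag=R, freq=20, band=alpha, source=south): tag is R, does not satisfy this → Negative. (tag=P, freq=7, band=beta, source=west): tag is P, satisfies this → Positive. (tag=P, freq=16, band=beta, source=north): tag is P, satisfies this → Positive.

Negative, Positive, Positive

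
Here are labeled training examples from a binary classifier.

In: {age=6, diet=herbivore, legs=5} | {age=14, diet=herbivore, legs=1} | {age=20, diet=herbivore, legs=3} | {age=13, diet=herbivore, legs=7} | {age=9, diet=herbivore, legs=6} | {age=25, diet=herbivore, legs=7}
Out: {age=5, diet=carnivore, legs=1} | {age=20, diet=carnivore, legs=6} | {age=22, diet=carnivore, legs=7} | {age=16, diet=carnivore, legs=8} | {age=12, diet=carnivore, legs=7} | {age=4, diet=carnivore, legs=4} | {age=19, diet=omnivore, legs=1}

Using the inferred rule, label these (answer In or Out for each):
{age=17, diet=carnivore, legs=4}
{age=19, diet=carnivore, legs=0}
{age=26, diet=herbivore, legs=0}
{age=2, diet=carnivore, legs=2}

Out, Out, In, Out

Comparing the two groups points to one rule — diet is herbivore.
{age=17, diet=carnivore, legs=4} → diet is carnivore → Out.
{age=19, diet=carnivore, legs=0} → diet is carnivore → Out.
{age=26, diet=herbivore, legs=0} → diet is herbivore → In.
{age=2, diet=carnivore, legs=2} → diet is carnivore → Out.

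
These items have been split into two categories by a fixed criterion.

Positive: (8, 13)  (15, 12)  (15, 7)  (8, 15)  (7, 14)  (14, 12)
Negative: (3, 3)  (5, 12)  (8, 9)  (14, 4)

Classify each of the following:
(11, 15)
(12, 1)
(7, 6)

Positive, Negative, Negative

All 'Positive' examples share one property — sum ≥ 21 — and every 'Negative' example lacks it.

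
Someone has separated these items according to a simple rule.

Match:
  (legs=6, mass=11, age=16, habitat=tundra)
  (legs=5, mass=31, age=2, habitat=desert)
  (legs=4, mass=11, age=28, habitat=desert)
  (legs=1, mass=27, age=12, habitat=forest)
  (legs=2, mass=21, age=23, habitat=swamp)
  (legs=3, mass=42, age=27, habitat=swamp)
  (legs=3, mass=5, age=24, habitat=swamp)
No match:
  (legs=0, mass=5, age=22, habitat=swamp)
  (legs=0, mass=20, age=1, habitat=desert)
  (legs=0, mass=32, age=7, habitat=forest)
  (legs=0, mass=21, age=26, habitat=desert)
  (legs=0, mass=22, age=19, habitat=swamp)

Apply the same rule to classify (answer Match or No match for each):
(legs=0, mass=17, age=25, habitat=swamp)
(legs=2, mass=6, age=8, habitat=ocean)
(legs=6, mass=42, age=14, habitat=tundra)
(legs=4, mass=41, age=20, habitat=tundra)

No match, Match, Match, Match

The simplest hypothesis consistent with all the labels is: legs ≥ 1.
No match: (legs=0, mass=17, age=25, habitat=swamp), since legs = 0. Match: (legs=2, mass=6, age=8, habitat=ocean), since legs = 2. Match: (legs=6, mass=42, age=14, habitat=tundra), since legs = 6. Match: (legs=4, mass=41, age=20, habitat=tundra), since legs = 4.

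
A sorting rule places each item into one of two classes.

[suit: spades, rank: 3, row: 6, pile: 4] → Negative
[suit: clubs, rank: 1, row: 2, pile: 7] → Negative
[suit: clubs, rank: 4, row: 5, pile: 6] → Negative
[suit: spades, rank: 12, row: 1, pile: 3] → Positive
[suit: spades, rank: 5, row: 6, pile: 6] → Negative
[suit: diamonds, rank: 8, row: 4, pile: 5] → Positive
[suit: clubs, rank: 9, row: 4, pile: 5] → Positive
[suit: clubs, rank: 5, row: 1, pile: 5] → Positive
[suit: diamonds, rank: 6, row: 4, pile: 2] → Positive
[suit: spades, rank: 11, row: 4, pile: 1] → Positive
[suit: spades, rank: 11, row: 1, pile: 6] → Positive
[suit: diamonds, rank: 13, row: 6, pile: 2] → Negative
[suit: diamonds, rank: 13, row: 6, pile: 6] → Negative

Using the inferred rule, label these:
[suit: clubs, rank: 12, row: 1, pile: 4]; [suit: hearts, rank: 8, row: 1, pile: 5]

Positive, Positive

The common property of the 'Positive' items is: pile ≤ 6 AND row ≤ 4. No 'Negative' item has it.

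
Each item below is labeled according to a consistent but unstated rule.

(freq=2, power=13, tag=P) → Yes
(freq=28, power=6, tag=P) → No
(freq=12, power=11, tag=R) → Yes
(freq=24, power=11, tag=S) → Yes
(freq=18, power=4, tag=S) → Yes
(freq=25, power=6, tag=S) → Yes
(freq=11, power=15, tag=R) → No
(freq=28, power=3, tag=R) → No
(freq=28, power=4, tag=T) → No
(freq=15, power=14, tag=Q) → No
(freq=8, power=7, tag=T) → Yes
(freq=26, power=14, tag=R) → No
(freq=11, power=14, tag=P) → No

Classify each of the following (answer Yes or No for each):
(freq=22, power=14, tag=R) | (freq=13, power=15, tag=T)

The pattern is that an item is 'Yes' exactly when: freq ≤ 25 AND power ≤ 13.
(freq=22, power=14, tag=R): No (freq = 22, power = 14).
(freq=13, power=15, tag=T): No (freq = 13, power = 15).

No, No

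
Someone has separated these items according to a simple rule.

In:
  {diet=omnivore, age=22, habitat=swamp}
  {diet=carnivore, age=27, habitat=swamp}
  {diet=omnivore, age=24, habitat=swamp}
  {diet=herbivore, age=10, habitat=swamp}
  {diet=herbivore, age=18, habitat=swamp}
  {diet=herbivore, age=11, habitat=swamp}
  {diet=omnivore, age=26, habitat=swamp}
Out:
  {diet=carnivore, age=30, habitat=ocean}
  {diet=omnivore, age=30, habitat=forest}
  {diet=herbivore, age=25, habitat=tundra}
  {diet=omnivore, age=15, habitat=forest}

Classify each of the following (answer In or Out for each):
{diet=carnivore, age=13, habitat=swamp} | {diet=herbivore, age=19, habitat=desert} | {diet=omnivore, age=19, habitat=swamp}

The pattern is that an item is 'In' exactly when: habitat is swamp.

In, Out, In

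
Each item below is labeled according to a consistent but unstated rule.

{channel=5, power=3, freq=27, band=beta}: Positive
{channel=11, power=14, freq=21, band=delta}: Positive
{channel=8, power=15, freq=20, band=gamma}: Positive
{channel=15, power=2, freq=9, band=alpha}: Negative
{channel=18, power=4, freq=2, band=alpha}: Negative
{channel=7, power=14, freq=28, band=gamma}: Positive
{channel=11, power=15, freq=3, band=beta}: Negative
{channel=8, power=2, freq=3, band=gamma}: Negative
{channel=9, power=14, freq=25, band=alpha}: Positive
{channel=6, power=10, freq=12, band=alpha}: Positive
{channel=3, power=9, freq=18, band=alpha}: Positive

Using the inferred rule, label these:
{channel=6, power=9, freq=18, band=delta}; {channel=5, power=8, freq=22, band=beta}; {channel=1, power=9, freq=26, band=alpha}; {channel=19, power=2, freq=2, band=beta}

Positive, Positive, Positive, Negative

The simplest hypothesis consistent with all the labels is: freq ≥ 12.
Positive: {channel=6, power=9, freq=18, band=delta}, since freq = 18.
Positive: {channel=5, power=8, freq=22, band=beta}, since freq = 22.
Positive: {channel=1, power=9, freq=26, band=alpha}, since freq = 26.
Negative: {channel=19, power=2, freq=2, band=beta}, since freq = 2.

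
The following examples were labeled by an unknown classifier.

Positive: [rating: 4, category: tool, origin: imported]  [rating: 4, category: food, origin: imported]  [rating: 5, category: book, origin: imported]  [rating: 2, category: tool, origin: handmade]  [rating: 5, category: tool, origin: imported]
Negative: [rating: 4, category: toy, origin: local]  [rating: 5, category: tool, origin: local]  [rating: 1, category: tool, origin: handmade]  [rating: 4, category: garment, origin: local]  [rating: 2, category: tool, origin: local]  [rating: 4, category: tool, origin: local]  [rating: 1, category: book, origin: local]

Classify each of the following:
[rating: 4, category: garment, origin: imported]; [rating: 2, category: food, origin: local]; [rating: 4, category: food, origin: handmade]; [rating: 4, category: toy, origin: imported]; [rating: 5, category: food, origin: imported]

All 'Positive' examples share one property — origin is not local AND rating ≥ 2 — and every 'Negative' example lacks it.

Positive, Negative, Positive, Positive, Positive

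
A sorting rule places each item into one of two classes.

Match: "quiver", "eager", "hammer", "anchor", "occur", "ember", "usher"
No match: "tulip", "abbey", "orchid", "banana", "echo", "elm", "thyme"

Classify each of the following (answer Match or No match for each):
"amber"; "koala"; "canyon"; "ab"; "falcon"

Rule: ends with 'r'. This holds for each 'Match' example and fails for each 'No match' one.
"amber": ends with 'r' — passes, so Match. "koala": ends with 'a' — does not fit, so No match. "canyon": ends with 'n' — does not fit, so No match. "ab": ends with 'b' — does not fit, so No match. "falcon": ends with 'n' — does not fit, so No match.

Match, No match, No match, No match, No match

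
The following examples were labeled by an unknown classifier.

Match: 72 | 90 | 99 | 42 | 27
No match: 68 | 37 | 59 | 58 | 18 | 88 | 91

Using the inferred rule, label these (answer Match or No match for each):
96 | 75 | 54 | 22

The pattern is that an item is 'Match' exactly when: multiple of 3 AND at least 27.
96: Match (96 = 3·32, 96 ≥ 27).
75: Match (75 = 3·25, 75 ≥ 27).
54: Match (54 = 3·18, 54 ≥ 27).
22: No match (22 = 3·7 + 1, 22 < 27).

Match, Match, Match, No match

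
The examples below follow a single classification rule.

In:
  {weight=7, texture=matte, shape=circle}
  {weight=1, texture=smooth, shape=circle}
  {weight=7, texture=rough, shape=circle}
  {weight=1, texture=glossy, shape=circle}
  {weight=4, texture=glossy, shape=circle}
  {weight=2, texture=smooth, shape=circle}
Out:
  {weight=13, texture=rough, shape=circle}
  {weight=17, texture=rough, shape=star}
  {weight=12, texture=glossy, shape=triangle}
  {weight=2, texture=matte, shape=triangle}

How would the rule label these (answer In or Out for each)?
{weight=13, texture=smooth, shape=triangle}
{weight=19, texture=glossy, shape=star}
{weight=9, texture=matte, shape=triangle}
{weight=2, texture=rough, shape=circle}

The common property of the 'In' items is: shape is circle AND weight ≤ 7. No 'Out' item has it.
{weight=13, texture=smooth, shape=triangle}: Out (shape is triangle, weight = 13). {weight=19, texture=glossy, shape=star}: Out (shape is star, weight = 19). {weight=9, texture=matte, shape=triangle}: Out (shape is triangle, weight = 9). {weight=2, texture=rough, shape=circle}: In (shape is circle, weight = 2).

Out, Out, Out, In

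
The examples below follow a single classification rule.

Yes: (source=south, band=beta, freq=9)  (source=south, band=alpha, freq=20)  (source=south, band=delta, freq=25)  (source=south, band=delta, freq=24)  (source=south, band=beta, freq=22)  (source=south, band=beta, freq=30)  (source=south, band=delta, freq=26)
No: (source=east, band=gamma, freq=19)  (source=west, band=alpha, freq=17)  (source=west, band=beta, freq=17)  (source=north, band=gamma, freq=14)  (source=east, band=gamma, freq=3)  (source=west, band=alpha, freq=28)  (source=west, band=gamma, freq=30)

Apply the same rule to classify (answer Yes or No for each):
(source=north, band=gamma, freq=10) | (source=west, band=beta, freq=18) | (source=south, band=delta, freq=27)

No, No, Yes

The common property of the 'Yes' items is: source is south. No 'No' item has it.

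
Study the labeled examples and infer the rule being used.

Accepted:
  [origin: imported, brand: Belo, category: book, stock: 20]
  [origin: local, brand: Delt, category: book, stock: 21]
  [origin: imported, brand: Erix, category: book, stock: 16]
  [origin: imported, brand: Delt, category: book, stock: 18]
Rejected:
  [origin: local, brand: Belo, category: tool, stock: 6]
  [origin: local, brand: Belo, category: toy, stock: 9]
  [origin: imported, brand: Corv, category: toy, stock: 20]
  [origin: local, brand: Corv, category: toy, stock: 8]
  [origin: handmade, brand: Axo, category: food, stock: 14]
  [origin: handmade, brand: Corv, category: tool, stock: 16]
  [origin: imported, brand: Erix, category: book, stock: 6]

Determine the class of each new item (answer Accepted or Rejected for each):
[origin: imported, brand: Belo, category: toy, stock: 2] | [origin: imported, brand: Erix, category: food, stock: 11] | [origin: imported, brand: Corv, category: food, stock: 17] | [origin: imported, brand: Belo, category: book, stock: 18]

Every 'Accepted' example satisfies: category is book AND stock ≥ 8. None of the 'Rejected' examples do.

Rejected, Rejected, Rejected, Accepted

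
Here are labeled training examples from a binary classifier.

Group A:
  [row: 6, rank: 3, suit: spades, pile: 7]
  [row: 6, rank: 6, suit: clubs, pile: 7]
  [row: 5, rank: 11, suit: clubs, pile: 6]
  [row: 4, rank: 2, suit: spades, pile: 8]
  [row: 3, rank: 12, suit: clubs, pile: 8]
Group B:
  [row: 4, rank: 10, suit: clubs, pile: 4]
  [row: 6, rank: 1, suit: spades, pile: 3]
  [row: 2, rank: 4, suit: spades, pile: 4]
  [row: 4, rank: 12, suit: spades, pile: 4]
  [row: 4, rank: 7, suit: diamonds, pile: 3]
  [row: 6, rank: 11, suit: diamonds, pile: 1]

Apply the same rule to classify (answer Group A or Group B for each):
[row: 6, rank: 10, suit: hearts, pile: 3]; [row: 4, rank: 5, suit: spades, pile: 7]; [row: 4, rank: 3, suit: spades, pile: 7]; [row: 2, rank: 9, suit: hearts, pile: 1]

Every 'Group A' example satisfies: pile ≥ 6. None of the 'Group B' examples do.

Group B, Group A, Group A, Group B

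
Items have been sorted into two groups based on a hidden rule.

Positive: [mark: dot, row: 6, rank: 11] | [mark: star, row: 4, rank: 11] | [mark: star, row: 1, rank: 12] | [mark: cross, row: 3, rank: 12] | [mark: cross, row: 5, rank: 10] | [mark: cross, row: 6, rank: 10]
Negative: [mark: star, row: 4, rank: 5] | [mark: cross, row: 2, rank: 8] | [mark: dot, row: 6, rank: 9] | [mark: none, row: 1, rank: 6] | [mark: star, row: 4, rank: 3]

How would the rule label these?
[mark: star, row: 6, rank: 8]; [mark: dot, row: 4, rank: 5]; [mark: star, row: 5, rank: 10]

Negative, Negative, Positive

One predicate separates the groups cleanly: rank ≥ 10.
[mark: star, row: 6, rank: 8]: Negative (rank = 8). [mark: dot, row: 4, rank: 5]: Negative (rank = 5). [mark: star, row: 5, rank: 10]: Positive (rank = 10).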